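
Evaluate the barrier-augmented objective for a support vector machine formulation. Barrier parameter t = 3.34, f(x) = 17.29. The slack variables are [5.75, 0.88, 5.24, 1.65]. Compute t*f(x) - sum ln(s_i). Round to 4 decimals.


Step 1: Compute log-barrier.
ln values: [1.7492, -0.1278, 1.6563, 0.5008]
phi = -(1.7492 - 0.1278 + 1.6563 + 0.5008) = -3.7785
Step 2: Compute augmented objective.
t*f(x) = 3.34*17.29 = 57.7486
Total = 57.7486 - 3.7785 = 53.9701


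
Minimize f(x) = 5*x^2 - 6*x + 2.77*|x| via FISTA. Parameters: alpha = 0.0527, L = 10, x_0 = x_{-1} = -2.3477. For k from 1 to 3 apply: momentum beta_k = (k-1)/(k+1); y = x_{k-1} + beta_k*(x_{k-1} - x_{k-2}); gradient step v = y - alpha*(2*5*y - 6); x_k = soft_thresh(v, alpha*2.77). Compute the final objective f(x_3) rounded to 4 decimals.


FISTA on f(x) = 5*x^2 - 6*x + 2.77*|x|
L = 10, alpha = 0.0527
Iteration 1: beta = 0.0, y = -2.3477 + 0.0*(-2.3477 + 2.3477) = -2.3477
  grad(y) = -29.477, v = y - alpha*grad = -0.7943
  prox(v) = soft_thresh(-0.7943, 0.146) = -0.6483
Iteration 2: beta = 0.3333, y = -0.6483 + 0.3333*(-0.6483 + 2.3477) = -0.0818
  grad(y) = -6.8181, v = y - alpha*grad = 0.2775
  prox(v) = soft_thresh(0.2775, 0.146) = 0.1315
Iteration 3: beta = 0.5, y = 0.1315 + 0.5*(0.1315 + 0.6483) = 0.5214
  grad(y) = -0.7857, v = y - alpha*grad = 0.5628
  prox(v) = soft_thresh(0.5628, 0.146) = 0.4169
f(x_3) = 5*0.4169^2 - 6*0.4169 + 2.77*|0.4169| = -0.4776


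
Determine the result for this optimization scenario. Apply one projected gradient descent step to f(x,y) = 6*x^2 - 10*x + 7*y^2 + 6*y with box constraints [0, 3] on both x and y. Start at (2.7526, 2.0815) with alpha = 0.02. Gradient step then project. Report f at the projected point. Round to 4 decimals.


Step 1: Compute gradient at (2.7526, 2.0815).
grad_x = 2*6*2.7526 - 10 = 23.0312
grad_y = 2*7*2.0815 + 6 = 35.141
Step 2: Gradient step.
x_raw = 2.7526 - 0.02*23.0312 = 2.292
y_raw = 2.0815 - 0.02*35.141 = 1.3787
Step 3: Project onto [0, 3].
x_proj = clip(2.292) = 2.292
y_proj = clip(1.3787) = 1.3787
Step 4: Evaluate f.
f(2.292, 1.3787) = 30.1766


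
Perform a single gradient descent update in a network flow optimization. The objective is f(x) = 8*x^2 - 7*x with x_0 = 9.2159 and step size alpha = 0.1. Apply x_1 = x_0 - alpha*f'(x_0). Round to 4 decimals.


We compute the gradient at x_0 and apply the update.
f'(x) = 16*x - 7
f'(9.2159) = 16*9.2159 - 7 = 140.4544
x_1 = 9.2159 - 0.1*140.4544 = -4.8295


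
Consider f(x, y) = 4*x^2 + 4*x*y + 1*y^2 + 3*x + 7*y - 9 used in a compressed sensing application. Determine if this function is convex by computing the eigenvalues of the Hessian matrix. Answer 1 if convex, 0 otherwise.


The Hessian of f(x,y) = 4*x^2 + 4*x*y + 1*y^2 + 3*x + 7*y - 9 is:
H = [[8, 4], [4, 2]]
Trace = 8 + 2 = 10
Determinant = 8*2 - (4)^2 = 0
Discriminant = (10)^2 - 4*0 = 100.0
Eigenvalues: lambda_1 = 0.0, lambda_2 = 10.0
The function is convex.

1


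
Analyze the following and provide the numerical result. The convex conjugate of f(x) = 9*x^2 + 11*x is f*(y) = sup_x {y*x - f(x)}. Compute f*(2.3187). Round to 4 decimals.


f*(y) = sup_x {y*x - a*x^2 - b*x} = sup_x {(y-b)*x - a*x^2}
FOC: (y - b) - 2a*x = 0 => x* = (y - b)/(2a)
x* = (2.3187 - 11)/(2*9) = -0.4823
f*(2.3187) = (y-b)^2/(4a) = (2.3187 - 11)^2/(4*9)
= 75.365/36 = 2.0935


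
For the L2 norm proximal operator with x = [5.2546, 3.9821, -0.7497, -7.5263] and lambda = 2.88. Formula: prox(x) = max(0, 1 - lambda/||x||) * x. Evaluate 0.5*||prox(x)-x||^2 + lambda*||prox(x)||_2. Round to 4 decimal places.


Step 1: Compute ||x||.
||x|| = 10.0337
Step 2: Compute scaling factor.
scale = max(0, 1 - 2.88/10.0337) = 0.713
Step 3: prox(x) = [3.7464, 2.8391, -0.5345, -5.366]
||prox(x)|| = 7.1537
Step 4: Proximal objective.
0.5*||prox-x||^2 = 4.1472
lambda*||prox|| = 20.6027
Total = 24.7499


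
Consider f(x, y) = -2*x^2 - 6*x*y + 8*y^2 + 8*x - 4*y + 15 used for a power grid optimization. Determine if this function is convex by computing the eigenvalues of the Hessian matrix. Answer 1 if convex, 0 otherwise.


The Hessian of f(x,y) = -2*x^2 - 6*x*y + 8*y^2 + 8*x - 4*y + 15 is:
H = [[-4, -6], [-6, 16]]
Trace = -4 + 16 = 12
Determinant = -4*16 - (-6)^2 = -100
Discriminant = (12)^2 - 4*-100 = 544.0
Eigenvalues: lambda_1 = -5.6619, lambda_2 = 17.6619
The function is not convex.

0


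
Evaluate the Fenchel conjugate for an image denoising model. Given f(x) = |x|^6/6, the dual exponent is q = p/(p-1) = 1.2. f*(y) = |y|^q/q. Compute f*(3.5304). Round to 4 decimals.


The conjugate exponent q satisfies 1/p + 1/q = 1.
p = 6, so q = 6/(6 - 1) = 1.2
|y|^q = 3.5304^1.2 = 4.5435
f*(3.5304) = 4.5435 / 1.2 = 3.7862


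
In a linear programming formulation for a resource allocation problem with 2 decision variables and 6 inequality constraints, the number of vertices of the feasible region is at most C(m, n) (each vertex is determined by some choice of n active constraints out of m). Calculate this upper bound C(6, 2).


Each vertex corresponds to some choice of n active constraints out of m, so the number of vertices is at most C(m, n) = m! / (n!(m-n)!).
m = 6, n = 2
Numerator: 6 * 5
Denominator: 2! = 2
C(6, 2) = 15


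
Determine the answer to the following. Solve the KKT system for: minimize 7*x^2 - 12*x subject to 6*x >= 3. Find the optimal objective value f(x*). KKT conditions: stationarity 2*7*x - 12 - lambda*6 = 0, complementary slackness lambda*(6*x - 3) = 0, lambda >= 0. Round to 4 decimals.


Step 1: Try lambda = 0 (constraint inactive).
Stationarity: 2*7*x - 12 = 0
x* = 12/(2*7) = 6/7 = 0.8571 (rounded; the exact value 6/7 is used below)
Check constraint: 6*0.8571 = 5.1426 >= 3 -- satisfied.
Step 2: Compute optimal value.
f(x*) = 7*(6/7)^2 - 12*(6/7) = -5.1429


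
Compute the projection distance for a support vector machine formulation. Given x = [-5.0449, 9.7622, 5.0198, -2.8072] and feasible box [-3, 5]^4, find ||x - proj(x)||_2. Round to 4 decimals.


Project each component onto [-3, 5].
clip(-5.0449) = -3.0, clip(9.7622) = 5.0, clip(5.0198) = 5.0, clip(-2.8072) = -2.8072
Projection = [-3.0, 5.0, 5.0, -2.8072]
Squared diffs: [4.1816, 22.6785, 0.0004, 0.0]
Distance = sqrt(26.8605) = 5.1827


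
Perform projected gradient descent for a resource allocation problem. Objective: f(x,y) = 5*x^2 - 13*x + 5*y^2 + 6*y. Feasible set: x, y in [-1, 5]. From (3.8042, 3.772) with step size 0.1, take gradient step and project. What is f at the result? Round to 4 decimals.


Step 1: Compute gradient at (3.8042, 3.772).
grad_x = 2*5*3.8042 - 13 = 25.042
grad_y = 2*5*3.772 + 6 = 43.72
Step 2: Gradient step.
x_raw = 3.8042 - 0.1*25.042 = 1.3
y_raw = 3.772 - 0.1*43.72 = -0.6
Step 3: Project onto [-1, 5].
x_proj = clip(1.3) = 1.3
y_proj = clip(-0.6) = -0.6
Step 4: Evaluate f.
f(1.3, -0.6) = -10.25


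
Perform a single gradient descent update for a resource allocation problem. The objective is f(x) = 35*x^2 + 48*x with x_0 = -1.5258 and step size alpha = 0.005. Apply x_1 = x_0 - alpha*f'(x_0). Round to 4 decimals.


We compute the gradient at x_0 and apply the update.
f'(x) = 70*x + 48
f'(-1.5258) = 70*-1.5258 + 48 = -58.806
x_1 = -1.5258 - 0.005*-58.806 = -1.2318


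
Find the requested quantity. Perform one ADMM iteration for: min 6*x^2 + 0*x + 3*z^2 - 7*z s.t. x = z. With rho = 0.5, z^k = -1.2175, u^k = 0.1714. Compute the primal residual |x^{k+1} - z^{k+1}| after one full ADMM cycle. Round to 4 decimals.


ADMM iteration with rho = 0.5, z^k = -1.2175, u^k = 0.1714
Step 1: x-update.
Minimize 6*x^2 + 0*x + (0.5/2)*(x + 1.2175 + 0.1714)^2
FOC: (2*6 + 0.5)*x = 0 + 0.5*(-1.2175 - 0.1714)
x^{k+1} = -0.0556
Step 2: z-update.
Minimize 3*z^2 - 7*z + (0.5/2)*(-0.0556 - z + 0.1714)^2
FOC: (2*3 + 0.5)*z = 7 + 0.5*(-0.0556 + 0.1714)
z^{k+1} = 1.0858
Step 3: u-update.
u^{k+1} = 0.1714 - 0.0556 - 1.0858 = -0.97
Step 4: Primal residual = |-0.0556 - 1.0858| = 1.1414


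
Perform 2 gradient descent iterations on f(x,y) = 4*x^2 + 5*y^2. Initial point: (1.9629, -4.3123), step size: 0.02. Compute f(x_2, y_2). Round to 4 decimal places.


Gradient descent on f(x,y) = 4*x^2 + 5*y^2.
Starting point: (1.9629, -4.3123), alpha = 0.02
Step 1: grad_x = 2*4*1.9629 = 15.7032, grad_y = 2*5*-4.3123 = -43.123
  x_1 = 1.9629 - 0.02*15.7032 = 1.6488
  y_1 = -4.3123 - 0.02*-43.123 = -3.4498
Step 2: grad_x = 2*4*1.6488 = 13.1907, grad_y = 2*5*-3.4498 = -34.4984
  x_2 = 1.6488 - 0.02*13.1907 = 1.385
  y_2 = -3.4498 - 0.02*-34.4984 = -2.7599
f(1.385, -2.7599) = 4*1.385^2 + 5*(-2.7599)^2 = 45.7576


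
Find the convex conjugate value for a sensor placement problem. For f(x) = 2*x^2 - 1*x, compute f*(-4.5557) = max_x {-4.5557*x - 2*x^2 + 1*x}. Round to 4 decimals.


f*(y) = sup_x {y*x - a*x^2 - b*x} = sup_x {(y-b)*x - a*x^2}
FOC: (y - b) - 2a*x = 0 => x* = (y - b)/(2a)
x* = (-4.5557 + 1)/(2*2) = -0.8889
f*(-4.5557) = (y-b)^2/(4a) = (-4.5557 + 1)^2/(4*2)
= 12.643/8 = 1.5804


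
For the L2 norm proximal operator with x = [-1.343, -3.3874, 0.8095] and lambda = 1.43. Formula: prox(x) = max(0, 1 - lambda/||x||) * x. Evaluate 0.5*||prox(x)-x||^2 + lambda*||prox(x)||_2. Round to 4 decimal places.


Step 1: Compute ||x||.
||x|| = 3.7327
Step 2: Compute scaling factor.
scale = max(0, 1 - 1.43/3.7327) = 0.6169
Step 3: prox(x) = [-0.8285, -2.0897, 0.4994]
||prox(x)|| = 2.3027
Step 4: Proximal objective.
0.5*||prox-x||^2 = 1.0225
lambda*||prox|| = 3.2929
Total = 4.3154


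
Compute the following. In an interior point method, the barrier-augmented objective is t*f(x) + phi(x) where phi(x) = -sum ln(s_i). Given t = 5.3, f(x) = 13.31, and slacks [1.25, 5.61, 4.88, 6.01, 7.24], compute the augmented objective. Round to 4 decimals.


Step 1: Compute log-barrier.
ln values: [0.2231, 1.7246, 1.5851, 1.7934, 1.9796]
phi = -(0.2231 + 1.7246 + 1.5851 + 1.7934 + 1.9796) = -7.3059
Step 2: Compute augmented objective.
t*f(x) = 5.3*13.31 = 70.543
Total = 70.543 - 7.3059 = 63.2371


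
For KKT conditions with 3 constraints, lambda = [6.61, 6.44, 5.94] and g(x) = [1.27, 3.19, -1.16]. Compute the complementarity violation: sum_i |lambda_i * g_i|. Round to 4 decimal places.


KKT complementary slackness check:
lambda_1 * g_1 = 6.61 * 1.27 = 8.3947
lambda_2 * g_2 = 6.44 * 3.19 = 20.5436
lambda_3 * g_3 = 5.94 * -1.16 = -6.8904
Total violation = 8.3947 + 20.5436 + 6.8904 = 35.8287


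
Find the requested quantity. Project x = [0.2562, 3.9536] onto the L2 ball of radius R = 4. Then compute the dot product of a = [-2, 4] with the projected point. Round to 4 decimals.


Step 1: Compute ||x|| (intermediates to 6 decimals).
||x|| = sqrt(0.2562^2 + 3.9536^2) = 3.961892
Step 2: Project.
Since ||x|| <= R, proj = x (no scaling needed).
proj(x) = [0.2562, 3.9536]
Step 3: Dot product.
a^T * proj(x) = -2*0.2562 + 4*3.9536 = 15.302


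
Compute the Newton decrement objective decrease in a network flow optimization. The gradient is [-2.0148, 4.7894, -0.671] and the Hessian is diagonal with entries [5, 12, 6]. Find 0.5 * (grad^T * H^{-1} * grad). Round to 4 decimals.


Step 1: H is diagonal, so H^(-1) * g = [-0.403, 0.3991, -0.1118].
Step 2: g^T H^(-1) g = sum_i g_i^2 / H_ii
  = (-2.0148)^2/5 + (4.7894)^2/12 + (-0.671)^2/6
  = 0.8119 + 1.9115 + 0.075 = 2.7985
Step 3: Objective decrease = 0.5 * g^T H^(-1) g = 1.3992


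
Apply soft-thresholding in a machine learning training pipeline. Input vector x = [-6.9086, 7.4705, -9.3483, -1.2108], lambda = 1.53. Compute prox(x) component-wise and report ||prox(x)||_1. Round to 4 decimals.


Soft-thresholding with lambda = 1.53:
prox(-6.9086) = sign(-6.9086)*max(|-6.9086| - 1.53, 0) = -5.3786
prox(7.4705) = sign(7.4705)*max(|7.4705| - 1.53, 0) = 5.9405
prox(-9.3483) = sign(-9.3483)*max(|-9.3483| - 1.53, 0) = -7.8183
prox(-1.2108) = sign(-1.2108)*max(|-1.2108| - 1.53, 0) = 0.0
prox(x) = [-5.3786, 5.9405, -7.8183, 0.0]
||prox(x)||_1 = 5.3786 + 5.9405 + 7.8183 + 0.0 = 19.1374


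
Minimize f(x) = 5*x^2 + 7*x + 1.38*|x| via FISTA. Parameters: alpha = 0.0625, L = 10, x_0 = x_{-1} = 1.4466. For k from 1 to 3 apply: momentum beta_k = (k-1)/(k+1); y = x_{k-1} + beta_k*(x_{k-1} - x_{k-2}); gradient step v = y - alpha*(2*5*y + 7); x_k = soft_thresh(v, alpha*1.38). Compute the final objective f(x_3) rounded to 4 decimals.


FISTA on f(x) = 5*x^2 + 7*x + 1.38*|x|
L = 10, alpha = 0.0625
Iteration 1: beta = 0.0, y = 1.4466 + 0.0*(1.4466 - 1.4466) = 1.4466
  grad(y) = 21.466, v = y - alpha*grad = 0.105
  prox(v) = soft_thresh(0.105, 0.0863) = 0.0187
Iteration 2: beta = 0.3333, y = 0.0187 + 0.3333*(0.0187 - 1.4466) = -0.4572
  grad(y) = 2.4277, v = y - alpha*grad = -0.609
  prox(v) = soft_thresh(-0.609, 0.0863) = -0.5227
Iteration 3: beta = 0.5, y = -0.5227 + 0.5*(-0.5227 - 0.0187) = -0.7934
  grad(y) = -0.9343, v = y - alpha*grad = -0.735
  prox(v) = soft_thresh(-0.735, 0.0863) = -0.6488
f(x_3) = 5*(-0.6488)^2 + 7*(-0.6488) + 1.38*|-0.6488| = -1.5416


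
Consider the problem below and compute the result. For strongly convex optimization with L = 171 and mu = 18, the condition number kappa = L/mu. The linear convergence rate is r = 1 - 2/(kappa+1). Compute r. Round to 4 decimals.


Step 1: Compute the condition number.
kappa = L/mu = 171/18 = 9.5
Step 2: Compute the convergence rate.
r = 1 - 2/(kappa + 1) = 1 - 2*mu/(L + mu) = (L - mu)/(L + mu) = 153/189 = 0.8095


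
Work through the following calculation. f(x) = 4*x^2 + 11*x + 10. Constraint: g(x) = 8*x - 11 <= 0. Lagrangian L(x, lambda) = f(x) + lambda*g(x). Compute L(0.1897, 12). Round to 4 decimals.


Step 1: Evaluate f(x).
f(0.1897) = 4*0.1897^2 + 11*0.1897 + 10 = 12.2306
Step 2: Evaluate g(x).
g(0.1897) = 8*0.1897 - 11 = -9.4824
Step 3: Compute Lagrangian.
L = 12.2306 + 12*-9.4824 = -101.5582


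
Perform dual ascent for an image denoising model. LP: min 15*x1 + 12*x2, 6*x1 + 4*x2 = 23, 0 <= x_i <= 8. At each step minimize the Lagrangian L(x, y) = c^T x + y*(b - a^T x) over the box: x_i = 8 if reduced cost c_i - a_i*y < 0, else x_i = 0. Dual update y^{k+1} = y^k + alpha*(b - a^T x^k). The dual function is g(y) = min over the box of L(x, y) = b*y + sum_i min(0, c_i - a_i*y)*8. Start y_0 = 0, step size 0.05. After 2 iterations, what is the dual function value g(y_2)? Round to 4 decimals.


Dual ascent for LP: min 15*x1 + 12*x2, 6*x1 + 4*x2 = 23, 0 <= x_i <= 8
Step 1: y^k = 0.0, reduced costs: (15.0, 12.0)
  x^k = (0.0, 0.0), subgradient = b - a^T x = 23.0
  y^{k+1} = 0.0 + 0.05*23.0 = 1.15
Step 2: y^k = 1.15, reduced costs: (8.1, 7.4)
  x^k = (0.0, 0.0), subgradient = b - a^T x = 23.0
  y^{k+1} = 1.15 + 0.05*23.0 = 2.3
Dual objective at y_2 = 2.3: reduced costs (1.2, 2.8), box minimizer x = (0.0, 0.0)
g(y_2) = b*y + (c1 - a1*y)*x1 + (c2 - a2*y)*x2 = 23*2.3 + 1.2*0.0 + 2.8*0.0 = 52.9 + 0.0 + 0.0 = 52.9


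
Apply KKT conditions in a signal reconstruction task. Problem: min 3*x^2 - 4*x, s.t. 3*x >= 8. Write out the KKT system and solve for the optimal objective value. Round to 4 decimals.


Step 1: Try lambda = 0 (constraint inactive).
x_unc = 4/(2*3) = 0.6667
Check: 3*0.6667 = 2.0001 < 8 -- violated!
Step 2: Constraint must be active: 3*x = 8
x* = 8/3 = 2.6667 (rounded; the exact value 8/3 is used below)
lambda = (2*3*(8/3) - 4)/3 = 4.0
Step 3: Compute optimal value.
f(x*) = 3*(8/3)^2 - 4*(8/3) = 10.6667


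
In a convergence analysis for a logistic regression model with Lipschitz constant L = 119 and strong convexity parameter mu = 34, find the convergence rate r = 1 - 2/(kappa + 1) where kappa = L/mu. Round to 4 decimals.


Step 1: Compute the condition number.
kappa = L/mu = 119/34 = 3.5
Step 2: Compute the convergence rate.
r = 1 - 2/(kappa + 1) = 1 - 2*mu/(L + mu) = (L - mu)/(L + mu) = 85/153 = 0.5556


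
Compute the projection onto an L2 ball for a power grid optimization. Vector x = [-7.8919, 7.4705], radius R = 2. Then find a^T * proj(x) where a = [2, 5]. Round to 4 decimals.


Step 1: Compute ||x|| (intermediates to 6 decimals).
||x|| = sqrt((-7.8919)^2 + 7.4705^2) = 10.866943
Step 2: Project.
Since ||x|| > R, scale = R/||x|| = 2/10.866943 = 0.184044, proj(x) = scale * x
proj(x) = [-1.452457, 1.374901]
Step 3: Dot product.
a^T * proj(x) = 2*(-1.452457) + 5*1.374901 = 3.9696


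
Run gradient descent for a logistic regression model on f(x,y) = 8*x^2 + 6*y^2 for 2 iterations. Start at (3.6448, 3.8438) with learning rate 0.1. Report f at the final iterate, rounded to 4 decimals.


Gradient descent on f(x,y) = 8*x^2 + 6*y^2.
Starting point: (3.6448, 3.8438), alpha = 0.1
Step 1: grad_x = 2*8*3.6448 = 58.3168, grad_y = 2*6*3.8438 = 46.1256
  x_1 = 3.6448 - 0.1*58.3168 = -2.1869
  y_1 = 3.8438 - 0.1*46.1256 = -0.7688
Step 2: grad_x = 2*8*-2.1869 = -34.9901, grad_y = 2*6*-0.7688 = -9.2251
  x_2 = -2.1869 - 0.1*-34.9901 = 1.3121
  y_2 = -0.7688 - 0.1*-9.2251 = 0.1538
f(1.3121, 0.1538) = 8*1.3121^2 + 6*0.1538^2 = 13.9153


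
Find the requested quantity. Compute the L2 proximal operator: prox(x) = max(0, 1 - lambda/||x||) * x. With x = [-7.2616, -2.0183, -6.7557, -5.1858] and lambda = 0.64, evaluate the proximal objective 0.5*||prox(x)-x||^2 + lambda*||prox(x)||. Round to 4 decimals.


Step 1: Compute ||x||.
||x|| = 11.3726
Step 2: Compute scaling factor.
scale = max(0, 1 - 0.64/11.3726) = 0.9437
Step 3: prox(x) = [-6.8529, -1.9047, -6.3755, -4.894]
||prox(x)|| = 10.7326
Step 4: Proximal objective.
0.5*||prox-x||^2 = 0.2048
lambda*||prox|| = 6.8689
Total = 7.0737


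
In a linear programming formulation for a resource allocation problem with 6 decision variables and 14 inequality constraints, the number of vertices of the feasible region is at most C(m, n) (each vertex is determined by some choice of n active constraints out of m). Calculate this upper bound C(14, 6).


Each vertex corresponds to some choice of n active constraints out of m, so the number of vertices is at most C(m, n) = m! / (n!(m-n)!).
m = 14, n = 6
Numerator: 14 * 13 * 12 * 11 * 10 * 9
Denominator: 6! = 720
C(14, 6) = 3003


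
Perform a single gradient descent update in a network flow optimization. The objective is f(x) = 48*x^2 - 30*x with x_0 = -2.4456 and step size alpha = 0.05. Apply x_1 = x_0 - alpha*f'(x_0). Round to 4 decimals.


We compute the gradient at x_0 and apply the update.
f'(x) = 96*x - 30
f'(-2.4456) = 96*-2.4456 - 30 = -264.7776
x_1 = -2.4456 - 0.05*-264.7776 = 10.7933


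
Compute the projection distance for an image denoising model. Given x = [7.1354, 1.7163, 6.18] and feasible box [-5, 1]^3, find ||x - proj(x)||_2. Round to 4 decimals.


Project each component onto [-5, 1].
clip(7.1354) = 1.0, clip(1.7163) = 1.0, clip(6.18) = 1.0
Projection = [1.0, 1.0, 1.0]
Squared diffs: [37.6431, 0.5131, 26.8324]
Distance = sqrt(64.9886) = 8.0616


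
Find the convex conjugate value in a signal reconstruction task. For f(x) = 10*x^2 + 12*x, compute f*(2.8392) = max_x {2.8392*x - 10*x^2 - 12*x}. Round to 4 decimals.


f*(y) = sup_x {y*x - a*x^2 - b*x} = sup_x {(y-b)*x - a*x^2}
FOC: (y - b) - 2a*x = 0 => x* = (y - b)/(2a)
x* = (2.8392 - 12)/(2*10) = -0.458
f*(2.8392) = (y-b)^2/(4a) = (2.8392 - 12)^2/(4*10)
= 83.9203/40 = 2.098


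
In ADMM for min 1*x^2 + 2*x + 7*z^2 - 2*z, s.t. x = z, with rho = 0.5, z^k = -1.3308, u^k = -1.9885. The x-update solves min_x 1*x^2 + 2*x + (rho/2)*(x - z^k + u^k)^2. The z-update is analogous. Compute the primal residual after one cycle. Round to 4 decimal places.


ADMM iteration with rho = 0.5, z^k = -1.3308, u^k = -1.9885
Step 1: x-update.
Minimize 1*x^2 + 2*x + (0.5/2)*(x + 1.3308 - 1.9885)^2
FOC: (2*1 + 0.5)*x = -2 + 0.5*(-1.3308 + 1.9885)
x^{k+1} = -0.6685
Step 2: z-update.
Minimize 7*z^2 - 2*z + (0.5/2)*(-0.6685 - z - 1.9885)^2
FOC: (2*7 + 0.5)*z = 2 + 0.5*(-0.6685 - 1.9885)
z^{k+1} = 0.0463
Step 3: u-update.
u^{k+1} = -1.9885 - 0.6685 - 0.0463 = -2.7033
Step 4: Primal residual = |-0.6685 - 0.0463| = 0.7148


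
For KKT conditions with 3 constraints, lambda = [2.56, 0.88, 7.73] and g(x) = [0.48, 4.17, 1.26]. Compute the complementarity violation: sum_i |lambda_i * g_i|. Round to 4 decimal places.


KKT complementary slackness check:
lambda_1 * g_1 = 2.56 * 0.48 = 1.2288
lambda_2 * g_2 = 0.88 * 4.17 = 3.6696
lambda_3 * g_3 = 7.73 * 1.26 = 9.7398
Total violation = 1.2288 + 3.6696 + 9.7398 = 14.6382


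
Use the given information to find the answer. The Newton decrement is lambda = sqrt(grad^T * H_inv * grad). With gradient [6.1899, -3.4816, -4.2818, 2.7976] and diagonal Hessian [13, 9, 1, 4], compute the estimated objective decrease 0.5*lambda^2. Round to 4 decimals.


Step 1: H is diagonal, so H^(-1) * g = [0.4761, -0.3868, -4.2818, 0.6994].
Step 2: g^T H^(-1) g = sum_i g_i^2 / H_ii
  = (6.1899)^2/13 + (-3.4816)^2/9 + (-4.2818)^2/1 + (2.7976)^2/4
  = 2.9473 + 1.3468 + 18.3338 + 1.9566 = 24.5846
Step 3: Objective decrease = 0.5 * g^T H^(-1) g = 12.2923


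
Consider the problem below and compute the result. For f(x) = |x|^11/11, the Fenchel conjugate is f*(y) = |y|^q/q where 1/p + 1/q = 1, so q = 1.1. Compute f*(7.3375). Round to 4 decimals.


The conjugate exponent q satisfies 1/p + 1/q = 1.
p = 11, so q = 11/(11 - 1) = 1.1
|y|^q = 7.3375^1.1 = 8.9558
f*(7.3375) = 8.9558 / 1.1 = 8.1416


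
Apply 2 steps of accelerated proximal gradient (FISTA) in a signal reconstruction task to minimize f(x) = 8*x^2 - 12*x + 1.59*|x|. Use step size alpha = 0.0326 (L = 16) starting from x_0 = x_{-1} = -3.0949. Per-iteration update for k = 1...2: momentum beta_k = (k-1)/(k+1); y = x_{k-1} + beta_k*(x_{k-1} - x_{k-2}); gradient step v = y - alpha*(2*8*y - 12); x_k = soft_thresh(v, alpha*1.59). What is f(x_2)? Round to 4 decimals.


FISTA on f(x) = 8*x^2 - 12*x + 1.59*|x|
L = 16, alpha = 0.0326
Iteration 1: beta = 0.0, y = -3.0949 + 0.0*(-3.0949 + 3.0949) = -3.0949
  grad(y) = -61.5184, v = y - alpha*grad = -1.0894
  prox(v) = soft_thresh(-1.0894, 0.0518) = -1.0376
Iteration 2: beta = 0.3333, y = -1.0376 + 0.3333*(-1.0376 + 3.0949) = -0.3518
  grad(y) = -17.6286, v = y - alpha*grad = 0.2229
  prox(v) = soft_thresh(0.2229, 0.0518) = 0.1711
f(x_2) = 8*0.1711^2 - 12*0.1711 + 1.59*|0.1711| = -1.5467


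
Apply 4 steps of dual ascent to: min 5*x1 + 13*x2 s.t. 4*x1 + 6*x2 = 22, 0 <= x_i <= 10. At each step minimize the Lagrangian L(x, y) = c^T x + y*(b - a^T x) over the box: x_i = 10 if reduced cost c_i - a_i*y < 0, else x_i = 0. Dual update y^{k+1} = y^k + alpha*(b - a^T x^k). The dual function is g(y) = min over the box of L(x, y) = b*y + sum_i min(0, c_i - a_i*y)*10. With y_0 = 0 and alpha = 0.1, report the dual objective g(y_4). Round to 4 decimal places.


Dual ascent for LP: min 5*x1 + 13*x2, 4*x1 + 6*x2 = 22, 0 <= x_i <= 10
Step 1: y^k = 0.0, reduced costs: (5.0, 13.0)
  x^k = (0.0, 0.0), subgradient = b - a^T x = 22.0
  y^{k+1} = 0.0 + 0.1*22.0 = 2.2
Step 2: y^k = 2.2, reduced costs: (-3.8, -0.2)
  x^k = (10.0, 10.0), subgradient = b - a^T x = -78.0
  y^{k+1} = 2.2 + 0.1*-78.0 = -5.6
Step 3: y^k = -5.6, reduced costs: (27.4, 46.6)
  x^k = (0.0, 0.0), subgradient = b - a^T x = 22.0
  y^{k+1} = -5.6 + 0.1*22.0 = -3.4
Step 4: y^k = -3.4, reduced costs: (18.6, 33.4)
  x^k = (0.0, 0.0), subgradient = b - a^T x = 22.0
  y^{k+1} = -3.4 + 0.1*22.0 = -1.2
Dual objective at y_4 = -1.2: reduced costs (9.8, 20.2), box minimizer x = (0.0, 0.0)
g(y_4) = b*y + (c1 - a1*y)*x1 + (c2 - a2*y)*x2 = 22*(-1.2) + 9.8*0.0 + 20.2*0.0 = -26.4 + 0.0 + 0.0 = -26.4


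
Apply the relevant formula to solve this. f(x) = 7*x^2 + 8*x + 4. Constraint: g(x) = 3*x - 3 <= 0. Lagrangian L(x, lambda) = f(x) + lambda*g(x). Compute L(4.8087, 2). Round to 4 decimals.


Step 1: Evaluate f(x).
f(4.8087) = 7*4.8087^2 + 8*4.8087 + 4 = 204.3348
Step 2: Evaluate g(x).
g(4.8087) = 3*4.8087 - 3 = 11.4261
Step 3: Compute Lagrangian.
L = 204.3348 + 2*11.4261 = 227.187


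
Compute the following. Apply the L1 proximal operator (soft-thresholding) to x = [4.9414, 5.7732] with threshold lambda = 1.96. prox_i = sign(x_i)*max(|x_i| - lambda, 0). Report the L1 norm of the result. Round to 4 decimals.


Soft-thresholding with lambda = 1.96:
prox(4.9414) = sign(4.9414)*max(|4.9414| - 1.96, 0) = 2.9814
prox(5.7732) = sign(5.7732)*max(|5.7732| - 1.96, 0) = 3.8132
prox(x) = [2.9814, 3.8132]
||prox(x)||_1 = 2.9814 + 3.8132 = 6.7946


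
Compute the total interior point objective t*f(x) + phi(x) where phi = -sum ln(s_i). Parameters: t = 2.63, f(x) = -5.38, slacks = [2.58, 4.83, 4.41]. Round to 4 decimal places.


Step 1: Compute log-barrier.
ln values: [0.9478, 1.5748, 1.4839]
phi = -(0.9478 + 1.5748 + 1.4839) = -4.0065
Step 2: Compute augmented objective.
t*f(x) = 2.63*-5.38 = -14.1494
Total = -14.1494 - 4.0065 = -18.1559


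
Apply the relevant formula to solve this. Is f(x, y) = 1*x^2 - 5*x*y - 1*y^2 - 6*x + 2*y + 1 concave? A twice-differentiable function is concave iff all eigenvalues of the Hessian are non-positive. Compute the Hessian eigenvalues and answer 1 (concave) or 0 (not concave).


The Hessian of f(x,y) = 1*x^2 - 5*x*y - 1*y^2 - 6*x + 2*y + 1 is:
H = [[2, -5], [-5, -2]]
Trace = 2 - 2 = 0
Determinant = 2*-2 - (-5)^2 = -29
Discriminant = (0)^2 - 4*-29 = 116.0
Eigenvalues: lambda_1 = -5.3852, lambda_2 = 5.3852
The function is not concave.

0


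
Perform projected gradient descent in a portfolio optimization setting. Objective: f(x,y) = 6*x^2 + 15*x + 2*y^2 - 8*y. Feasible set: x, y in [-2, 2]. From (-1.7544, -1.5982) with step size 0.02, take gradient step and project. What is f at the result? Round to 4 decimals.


Step 1: Compute gradient at (-1.7544, -1.5982).
grad_x = 2*6*-1.7544 + 15 = -6.0528
grad_y = 2*2*-1.5982 - 8 = -14.3928
Step 2: Gradient step.
x_raw = -1.7544 - 0.02*-6.0528 = -1.6333
y_raw = -1.5982 - 0.02*-14.3928 = -1.3103
Step 3: Project onto [-2, 2].
x_proj = clip(-1.6333) = -1.6333
y_proj = clip(-1.3103) = -1.3103
Step 4: Evaluate f.
f(-1.6333, -1.3103) = 5.4235


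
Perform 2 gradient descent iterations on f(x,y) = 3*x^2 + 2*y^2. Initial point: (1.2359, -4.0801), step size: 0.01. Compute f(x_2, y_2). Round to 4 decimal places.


Gradient descent on f(x,y) = 3*x^2 + 2*y^2.
Starting point: (1.2359, -4.0801), alpha = 0.01
Step 1: grad_x = 2*3*1.2359 = 7.4154, grad_y = 2*2*-4.0801 = -16.3204
  x_1 = 1.2359 - 0.01*7.4154 = 1.1617
  y_1 = -4.0801 - 0.01*-16.3204 = -3.9169
Step 2: grad_x = 2*3*1.1617 = 6.9705, grad_y = 2*2*-3.9169 = -15.6676
  x_2 = 1.1617 - 0.01*6.9705 = 1.092
  y_2 = -3.9169 - 0.01*-15.6676 = -3.7602
f(1.092, -3.7602) = 3*1.092^2 + 2*(-3.7602)^2 = 31.8562


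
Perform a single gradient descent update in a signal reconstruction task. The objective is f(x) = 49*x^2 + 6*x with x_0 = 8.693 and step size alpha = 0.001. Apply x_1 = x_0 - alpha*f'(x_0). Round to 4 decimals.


We compute the gradient at x_0 and apply the update.
f'(x) = 98*x + 6
f'(8.693) = 98*8.693 + 6 = 857.914
x_1 = 8.693 - 0.001*857.914 = 7.8351


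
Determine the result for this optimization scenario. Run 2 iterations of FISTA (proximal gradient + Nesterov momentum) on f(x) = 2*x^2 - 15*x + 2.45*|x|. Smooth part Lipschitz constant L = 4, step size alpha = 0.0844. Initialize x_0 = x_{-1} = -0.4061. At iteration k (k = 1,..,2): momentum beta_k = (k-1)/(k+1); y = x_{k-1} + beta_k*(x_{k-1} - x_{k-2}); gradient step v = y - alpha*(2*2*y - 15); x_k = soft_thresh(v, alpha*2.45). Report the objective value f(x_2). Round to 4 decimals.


FISTA on f(x) = 2*x^2 - 15*x + 2.45*|x|
L = 4, alpha = 0.0844
Iteration 1: beta = 0.0, y = -0.4061 + 0.0*(-0.4061 + 0.4061) = -0.4061
  grad(y) = -16.6244, v = y - alpha*grad = 0.997
  prox(v) = soft_thresh(0.997, 0.2068) = 0.7902
Iteration 2: beta = 0.3333, y = 0.7902 + 0.3333*(0.7902 + 0.4061) = 1.189
  grad(y) = -10.244, v = y - alpha*grad = 2.0536
  prox(v) = soft_thresh(2.0536, 0.2068) = 1.8468
f(x_2) = 2*1.8468^2 - 15*1.8468 + 2.45*|1.8468| = -16.356


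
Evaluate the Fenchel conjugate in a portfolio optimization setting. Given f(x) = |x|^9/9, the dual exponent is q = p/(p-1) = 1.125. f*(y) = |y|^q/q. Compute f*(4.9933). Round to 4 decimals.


The conjugate exponent q satisfies 1/p + 1/q = 1.
p = 9, so q = 9/(9 - 1) = 1.125
|y|^q = 4.9933^1.125 = 6.105
f*(4.9933) = 6.105 / 1.125 = 5.4267


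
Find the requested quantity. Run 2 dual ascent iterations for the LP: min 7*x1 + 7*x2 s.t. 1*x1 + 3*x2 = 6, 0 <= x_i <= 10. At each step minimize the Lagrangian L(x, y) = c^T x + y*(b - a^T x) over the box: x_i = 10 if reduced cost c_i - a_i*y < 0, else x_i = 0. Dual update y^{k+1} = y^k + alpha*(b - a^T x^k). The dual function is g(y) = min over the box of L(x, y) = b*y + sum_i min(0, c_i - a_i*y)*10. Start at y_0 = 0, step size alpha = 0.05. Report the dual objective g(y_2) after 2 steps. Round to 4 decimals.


Dual ascent for LP: min 7*x1 + 7*x2, 1*x1 + 3*x2 = 6, 0 <= x_i <= 10
Step 1: y^k = 0.0, reduced costs: (7.0, 7.0)
  x^k = (0.0, 0.0), subgradient = b - a^T x = 6.0
  y^{k+1} = 0.0 + 0.05*6.0 = 0.3
Step 2: y^k = 0.3, reduced costs: (6.7, 6.1)
  x^k = (0.0, 0.0), subgradient = b - a^T x = 6.0
  y^{k+1} = 0.3 + 0.05*6.0 = 0.6
Dual objective at y_2 = 0.6: reduced costs (6.4, 5.2), box minimizer x = (0.0, 0.0)
g(y_2) = b*y + (c1 - a1*y)*x1 + (c2 - a2*y)*x2 = 6*0.6 + 6.4*0.0 + 5.2*0.0 = 3.6 + 0.0 + 0.0 = 3.6


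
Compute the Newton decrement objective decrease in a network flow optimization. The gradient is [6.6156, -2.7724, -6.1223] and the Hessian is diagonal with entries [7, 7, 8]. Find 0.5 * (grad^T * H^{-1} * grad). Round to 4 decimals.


Step 1: H is diagonal, so H^(-1) * g = [0.9451, -0.3961, -0.7653].
Step 2: g^T H^(-1) g = sum_i g_i^2 / H_ii
  = (6.6156)^2/7 + (-2.7724)^2/7 + (-6.1223)^2/8
  = 6.2523 + 1.098 + 4.6853 = 12.0357
Step 3: Objective decrease = 0.5 * g^T H^(-1) g = 6.0178


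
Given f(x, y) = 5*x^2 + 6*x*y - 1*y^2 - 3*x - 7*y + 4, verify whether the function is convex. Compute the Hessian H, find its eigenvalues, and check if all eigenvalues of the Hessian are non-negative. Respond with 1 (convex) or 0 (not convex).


The Hessian of f(x,y) = 5*x^2 + 6*x*y - 1*y^2 - 3*x - 7*y + 4 is:
H = [[10, 6], [6, -2]]
Trace = 10 - 2 = 8
Determinant = 10*-2 - (6)^2 = -56
Discriminant = (8)^2 - 4*-56 = 288.0
Eigenvalues: lambda_1 = -4.4853, lambda_2 = 12.4853
The function is not convex.

0


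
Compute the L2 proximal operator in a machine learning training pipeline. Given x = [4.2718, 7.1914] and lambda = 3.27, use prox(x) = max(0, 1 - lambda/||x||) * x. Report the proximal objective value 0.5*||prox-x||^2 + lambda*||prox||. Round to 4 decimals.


Step 1: Compute ||x||.
||x|| = 8.3645
Step 2: Compute scaling factor.
scale = max(0, 1 - 3.27/8.3645) = 0.6091
Step 3: prox(x) = [2.6018, 4.38]
||prox(x)|| = 5.0945
Step 4: Proximal objective.
0.5*||prox-x||^2 = 5.3465
lambda*||prox|| = 16.659
Total = 22.0054


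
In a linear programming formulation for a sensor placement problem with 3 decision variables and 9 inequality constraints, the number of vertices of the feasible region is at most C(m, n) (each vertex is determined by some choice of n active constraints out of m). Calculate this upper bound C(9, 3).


Each vertex corresponds to some choice of n active constraints out of m, so the number of vertices is at most C(m, n) = m! / (n!(m-n)!).
m = 9, n = 3
Numerator: 9 * 8 * 7
Denominator: 3! = 6
C(9, 3) = 84


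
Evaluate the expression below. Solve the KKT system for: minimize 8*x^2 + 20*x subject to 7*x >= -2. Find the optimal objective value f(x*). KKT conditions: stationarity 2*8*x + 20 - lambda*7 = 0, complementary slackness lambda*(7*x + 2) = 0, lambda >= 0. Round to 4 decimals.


Step 1: Try lambda = 0 (constraint inactive).
x_unc = -20/(2*8) = -1.25
Check: 7*-1.25 = -8.75 < -2 -- violated!
Step 2: Constraint must be active: 7*x = -2
x* = -2/7 = -0.2857 (rounded; the exact value -2/7 is used below)
lambda = (2*8*(-2/7) + 20)/7 = 2.2041
Step 3: Compute optimal value.
f(x*) = 8*(-2/7)^2 + 20*(-2/7) = -5.0612


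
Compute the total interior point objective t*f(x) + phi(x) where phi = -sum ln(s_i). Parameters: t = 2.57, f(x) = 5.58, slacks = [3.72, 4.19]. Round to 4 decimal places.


Step 1: Compute log-barrier.
ln values: [1.3137, 1.4327]
phi = -(1.3137 + 1.4327) = -2.7464
Step 2: Compute augmented objective.
t*f(x) = 2.57*5.58 = 14.3406
Total = 14.3406 - 2.7464 = 11.5942


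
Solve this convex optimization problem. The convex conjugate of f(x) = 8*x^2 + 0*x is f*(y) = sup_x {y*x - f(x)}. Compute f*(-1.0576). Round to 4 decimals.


f*(y) = sup_x {y*x - a*x^2 - b*x} = sup_x {(y-b)*x - a*x^2}
FOC: (y - b) - 2a*x = 0 => x* = (y - b)/(2a)
x* = (-1.0576 - 0)/(2*8) = -0.0661
f*(-1.0576) = (y-b)^2/(4a) = (-1.0576 - 0)^2/(4*8)
= 1.1185/32 = 0.035


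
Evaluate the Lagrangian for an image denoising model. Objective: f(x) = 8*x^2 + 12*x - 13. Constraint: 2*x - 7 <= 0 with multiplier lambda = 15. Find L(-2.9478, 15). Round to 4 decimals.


Step 1: Evaluate f(x).
f(-2.9478) = 8*(-2.9478)^2 + 12*(-2.9478) - 13 = 21.1426
Step 2: Evaluate g(x).
g(-2.9478) = 2*-2.9478 - 7 = -12.8956
Step 3: Compute Lagrangian.
L = 21.1426 + 15*-12.8956 = -172.2914


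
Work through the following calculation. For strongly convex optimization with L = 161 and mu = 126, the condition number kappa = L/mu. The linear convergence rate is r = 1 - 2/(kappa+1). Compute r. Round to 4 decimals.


Step 1: Compute the condition number.
kappa = L/mu = 161/126 = 1.2778
Step 2: Compute the convergence rate.
r = 1 - 2/(kappa + 1) = 1 - 2*mu/(L + mu) = (L - mu)/(L + mu) = 35/287 = 0.122


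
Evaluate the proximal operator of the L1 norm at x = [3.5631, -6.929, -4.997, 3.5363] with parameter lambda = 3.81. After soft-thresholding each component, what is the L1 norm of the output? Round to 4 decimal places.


Soft-thresholding with lambda = 3.81:
prox(3.5631) = sign(3.5631)*max(|3.5631| - 3.81, 0) = 0.0
prox(-6.929) = sign(-6.929)*max(|-6.929| - 3.81, 0) = -3.119
prox(-4.997) = sign(-4.997)*max(|-4.997| - 3.81, 0) = -1.187
prox(3.5363) = sign(3.5363)*max(|3.5363| - 3.81, 0) = 0.0
prox(x) = [0.0, -3.119, -1.187, 0.0]
||prox(x)||_1 = 0.0 + 3.119 + 1.187 + 0.0 = 4.306


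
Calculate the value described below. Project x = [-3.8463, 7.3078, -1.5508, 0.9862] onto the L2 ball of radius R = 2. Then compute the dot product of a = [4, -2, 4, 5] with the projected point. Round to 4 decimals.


Step 1: Compute ||x|| (intermediates to 6 decimals).
||x|| = sqrt((-3.8463)^2 + 7.3078^2 + (-1.5508)^2 + 0.9862^2) = 8.460233
Step 2: Project.
Since ||x|| > R, scale = R/||x|| = 2/8.460233 = 0.2364, proj(x) = scale * x
proj(x) = [-0.909265, 1.727564, -0.366609, 0.233138]
Step 3: Dot product.
a^T * proj(x) = 4*(-0.909265) - 2*1.727564 + 4*(-0.366609) + 5*0.233138 = -7.3929


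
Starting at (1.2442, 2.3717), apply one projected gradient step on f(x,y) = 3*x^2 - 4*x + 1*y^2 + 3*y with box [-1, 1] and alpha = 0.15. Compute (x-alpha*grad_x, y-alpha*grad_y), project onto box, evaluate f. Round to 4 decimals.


Step 1: Compute gradient at (1.2442, 2.3717).
grad_x = 2*3*1.2442 - 4 = 3.4652
grad_y = 2*1*2.3717 + 3 = 7.7434
Step 2: Gradient step.
x_raw = 1.2442 - 0.15*3.4652 = 0.7244
y_raw = 2.3717 - 0.15*7.7434 = 1.2102
Step 3: Project onto [-1, 1].
x_proj = clip(0.7244) = 0.7244
y_proj = clip(1.2102) = 1.0
Step 4: Evaluate f.
f(0.7244, 1.0) = 2.6767


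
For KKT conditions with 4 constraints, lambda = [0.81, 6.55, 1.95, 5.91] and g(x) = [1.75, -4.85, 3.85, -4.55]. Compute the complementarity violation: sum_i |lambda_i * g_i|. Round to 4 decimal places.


KKT complementary slackness check:
lambda_1 * g_1 = 0.81 * 1.75 = 1.4175
lambda_2 * g_2 = 6.55 * -4.85 = -31.7675
lambda_3 * g_3 = 1.95 * 3.85 = 7.5075
lambda_4 * g_4 = 5.91 * -4.55 = -26.8905
Total violation = 1.4175 + 31.7675 + 7.5075 + 26.8905 = 67.583


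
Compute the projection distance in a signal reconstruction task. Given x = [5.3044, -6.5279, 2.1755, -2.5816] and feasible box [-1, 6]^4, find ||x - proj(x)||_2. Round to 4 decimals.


Project each component onto [-1, 6].
clip(5.3044) = 5.3044, clip(-6.5279) = -1.0, clip(2.1755) = 2.1755, clip(-2.5816) = -1.0
Projection = [5.3044, -1.0, 2.1755, -1.0]
Squared diffs: [0.0, 30.5577, 0.0, 2.5015]
Distance = sqrt(33.0592) = 5.7497


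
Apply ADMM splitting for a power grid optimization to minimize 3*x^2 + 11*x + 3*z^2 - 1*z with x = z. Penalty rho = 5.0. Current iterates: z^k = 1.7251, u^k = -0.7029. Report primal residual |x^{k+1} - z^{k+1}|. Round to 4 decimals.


ADMM iteration with rho = 5.0, z^k = 1.7251, u^k = -0.7029
Step 1: x-update.
Minimize 3*x^2 + 11*x + (5.0/2)*(x - 1.7251 - 0.7029)^2
FOC: (2*3 + 5.0)*x = -11 + 5.0*(1.7251 + 0.7029)
x^{k+1} = 0.1036
Step 2: z-update.
Minimize 3*z^2 - 1*z + (5.0/2)*(0.1036 - z - 0.7029)^2
FOC: (2*3 + 5.0)*z = 1 + 5.0*(0.1036 - 0.7029)
z^{k+1} = -0.1815
Step 3: u-update.
u^{k+1} = -0.7029 + 0.1036 + 0.1815 = -0.4178
Step 4: Primal residual = |0.1036 + 0.1815| = 0.2851


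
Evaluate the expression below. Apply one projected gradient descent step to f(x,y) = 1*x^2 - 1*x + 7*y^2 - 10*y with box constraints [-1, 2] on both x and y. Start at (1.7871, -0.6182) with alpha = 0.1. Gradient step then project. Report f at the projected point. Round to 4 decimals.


Step 1: Compute gradient at (1.7871, -0.6182).
grad_x = 2*1*1.7871 - 1 = 2.5742
grad_y = 2*7*-0.6182 - 10 = -18.6548
Step 2: Gradient step.
x_raw = 1.7871 - 0.1*2.5742 = 1.5297
y_raw = -0.6182 - 0.1*-18.6548 = 1.2473
Step 3: Project onto [-1, 2].
x_proj = clip(1.5297) = 1.5297
y_proj = clip(1.2473) = 1.2473
Step 4: Evaluate f.
f(1.5297, 1.2473) = -0.7726


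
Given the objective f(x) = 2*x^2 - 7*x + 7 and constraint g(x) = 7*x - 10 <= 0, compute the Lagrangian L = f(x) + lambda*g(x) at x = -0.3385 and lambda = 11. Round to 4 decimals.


Step 1: Evaluate f(x).
f(-0.3385) = 2*(-0.3385)^2 - 7*(-0.3385) + 7 = 9.5987
Step 2: Evaluate g(x).
g(-0.3385) = 7*-0.3385 - 10 = -12.3695
Step 3: Compute Lagrangian.
L = 9.5987 + 11*-12.3695 = -126.4658


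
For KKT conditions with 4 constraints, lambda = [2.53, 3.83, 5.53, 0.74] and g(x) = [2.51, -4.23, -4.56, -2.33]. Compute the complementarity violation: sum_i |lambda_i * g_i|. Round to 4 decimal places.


KKT complementary slackness check:
lambda_1 * g_1 = 2.53 * 2.51 = 6.3503
lambda_2 * g_2 = 3.83 * -4.23 = -16.2009
lambda_3 * g_3 = 5.53 * -4.56 = -25.2168
lambda_4 * g_4 = 0.74 * -2.33 = -1.7242
Total violation = 6.3503 + 16.2009 + 25.2168 + 1.7242 = 49.4922


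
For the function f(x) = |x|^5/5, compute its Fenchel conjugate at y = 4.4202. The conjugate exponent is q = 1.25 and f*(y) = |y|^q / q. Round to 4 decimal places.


The conjugate exponent q satisfies 1/p + 1/q = 1.
p = 5, so q = 5/(5 - 1) = 1.25
|y|^q = 4.4202^1.25 = 6.4092
f*(4.4202) = 6.4092 / 1.25 = 5.1273


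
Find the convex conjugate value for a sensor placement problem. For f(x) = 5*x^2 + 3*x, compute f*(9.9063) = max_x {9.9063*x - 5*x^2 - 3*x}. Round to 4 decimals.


f*(y) = sup_x {y*x - a*x^2 - b*x} = sup_x {(y-b)*x - a*x^2}
FOC: (y - b) - 2a*x = 0 => x* = (y - b)/(2a)
x* = (9.9063 - 3)/(2*5) = 0.6906
f*(9.9063) = (y-b)^2/(4a) = (9.9063 - 3)^2/(4*5)
= 47.697/20 = 2.3848


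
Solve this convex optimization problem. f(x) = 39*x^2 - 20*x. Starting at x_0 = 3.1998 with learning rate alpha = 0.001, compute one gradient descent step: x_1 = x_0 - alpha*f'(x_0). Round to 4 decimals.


We compute the gradient at x_0 and apply the update.
f'(x) = 78*x - 20
f'(3.1998) = 78*3.1998 - 20 = 229.5844
x_1 = 3.1998 - 0.001*229.5844 = 2.9702


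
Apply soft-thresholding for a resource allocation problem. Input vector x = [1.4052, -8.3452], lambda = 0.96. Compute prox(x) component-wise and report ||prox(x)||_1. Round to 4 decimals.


Soft-thresholding with lambda = 0.96:
prox(1.4052) = sign(1.4052)*max(|1.4052| - 0.96, 0) = 0.4452
prox(-8.3452) = sign(-8.3452)*max(|-8.3452| - 0.96, 0) = -7.3852
prox(x) = [0.4452, -7.3852]
||prox(x)||_1 = 0.4452 + 7.3852 = 7.8304


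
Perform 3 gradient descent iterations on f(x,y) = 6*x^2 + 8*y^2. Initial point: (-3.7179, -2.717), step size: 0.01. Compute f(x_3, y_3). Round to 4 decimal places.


Gradient descent on f(x,y) = 6*x^2 + 8*y^2.
Starting point: (-3.7179, -2.717), alpha = 0.01
Step 1: grad_x = 2*6*-3.7179 = -44.6148, grad_y = 2*8*-2.717 = -43.472
  x_1 = -3.7179 - 0.01*-44.6148 = -3.2718
  y_1 = -2.717 - 0.01*-43.472 = -2.2823
Step 2: grad_x = 2*6*-3.2718 = -39.261, grad_y = 2*8*-2.2823 = -36.5165
  x_2 = -3.2718 - 0.01*-39.261 = -2.8791
  y_2 = -2.2823 - 0.01*-36.5165 = -1.9171
Step 3: grad_x = 2*6*-2.8791 = -34.5497, grad_y = 2*8*-1.9171 = -30.6738
  x_3 = -2.8791 - 0.01*-34.5497 = -2.5336
  y_3 = -1.9171 - 0.01*-30.6738 = -1.6104
f(-2.5336, -1.6104) = 6*(-2.5336)^2 + 8*(-1.6104)^2 = 59.2626
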